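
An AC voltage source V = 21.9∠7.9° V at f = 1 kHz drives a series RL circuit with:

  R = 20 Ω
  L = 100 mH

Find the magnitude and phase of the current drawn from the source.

Step 1 — Angular frequency: ω = 2π·f = 2π·1000 = 6283 rad/s.
Step 2 — Component impedances:
  R: Z = R = 20 Ω
  L: Z = jωL = j·6283·0.1 = 0 + j628.3 Ω
Step 3 — Series combination: Z_total = R + L = 20 + j628.3 Ω = 628.6∠88.2° Ω.
Step 4 — Source phasor: V = 21.9∠7.9° V = 21.69 + j3.01 V.
Step 5 — Ohm's law: I = V / Z_total = (21.69 + j3.01) / (20 + j628.3) = 0.005884 - j0.03434 A.
Step 6 — Convert to polar: |I| = 0.03484 A, ∠I = -80.3°.

I = 0.03484∠-80.3° A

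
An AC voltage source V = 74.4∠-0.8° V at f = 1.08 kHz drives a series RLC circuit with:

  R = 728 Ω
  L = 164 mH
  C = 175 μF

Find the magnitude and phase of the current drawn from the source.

Step 1 — Angular frequency: ω = 2π·f = 2π·1080 = 6786 rad/s.
Step 2 — Component impedances:
  R: Z = R = 728 Ω
  L: Z = jωL = j·6786·0.164 = 0 + j1113 Ω
  C: Z = 1/(jωC) = -j/(ω·C) = 0 - j0.8421 Ω
Step 3 — Series combination: Z_total = R + L + C = 728 + j1112 Ω = 1329∠56.8° Ω.
Step 4 — Source phasor: V = 74.4∠-0.8° V = 74.39 - j1.039 V.
Step 5 — Ohm's law: I = V / Z_total = (74.39 - j1.039) / (728 + j1112) = 0.03 - j0.04726 A.
Step 6 — Convert to polar: |I| = 0.05598 A, ∠I = -57.6°.

I = 0.05598∠-57.6° A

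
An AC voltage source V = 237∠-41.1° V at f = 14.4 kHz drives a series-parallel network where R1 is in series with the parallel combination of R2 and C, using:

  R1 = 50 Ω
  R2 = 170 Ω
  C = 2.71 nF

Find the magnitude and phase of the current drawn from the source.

Step 1 — Angular frequency: ω = 2π·f = 2π·1.44e+04 = 9.048e+04 rad/s.
Step 2 — Component impedances:
  R1: Z = R = 50 Ω
  R2: Z = R = 170 Ω
  C: Z = 1/(jωC) = -j/(ω·C) = 0 - j4078 Ω
Step 3 — Parallel branch: R2 || C = 1/(1/R2 + 1/C) = 169.7 - j7.074 Ω.
Step 4 — Series with R1: Z_total = R1 + (R2 || C) = 219.7 - j7.074 Ω = 219.8∠-1.8° Ω.
Step 5 — Source phasor: V = 237∠-41.1° V = 178.6 - j155.8 V.
Step 6 — Ohm's law: I = V / Z_total = (178.6 - j155.8) / (219.7 - j7.074) = 0.8348 - j0.6822 A.
Step 7 — Convert to polar: |I| = 1.078 A, ∠I = -39.3°.

I = 1.078∠-39.3° A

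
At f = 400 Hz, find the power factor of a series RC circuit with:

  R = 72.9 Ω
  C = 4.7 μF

Step 1 — Angular frequency: ω = 2π·f = 2π·400 = 2513 rad/s.
Step 2 — Component impedances:
  R: Z = R = 72.9 Ω
  C: Z = 1/(jωC) = -j/(ω·C) = 0 - j84.66 Ω
Step 3 — Series combination: Z_total = R + C = 72.9 - j84.66 Ω = 111.7∠-49.3° Ω.
Step 4 — Power factor: PF = cos(φ) = Re(Z)/|Z| = 72.9/111.72 = 0.6525.
Step 5 — Type: Im(Z) = -84.66 ⇒ leading (phase φ = -49.3°).

PF = 0.6525 (leading, φ = -49.3°)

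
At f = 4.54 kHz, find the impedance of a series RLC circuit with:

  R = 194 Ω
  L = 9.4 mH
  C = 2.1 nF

Step 1 — Angular frequency: ω = 2π·f = 2π·4540 = 2.853e+04 rad/s.
Step 2 — Component impedances:
  R: Z = R = 194 Ω
  L: Z = jωL = j·2.853e+04·0.0094 = 0 + j268.1 Ω
  C: Z = 1/(jωC) = -j/(ω·C) = 0 - j1.669e+04 Ω
Step 3 — Series combination: Z_total = R + L + C = 194 - j1.643e+04 Ω = 1.643e+04∠-89.3° Ω.

Z = 194 - j1.643e+04 Ω = 1.643e+04∠-89.3° Ω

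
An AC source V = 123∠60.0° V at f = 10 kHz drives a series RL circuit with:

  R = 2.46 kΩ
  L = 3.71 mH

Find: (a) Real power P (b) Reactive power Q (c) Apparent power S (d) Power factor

Step 1 — Angular frequency: ω = 2π·f = 2π·1e+04 = 6.283e+04 rad/s.
Step 2 — Component impedances:
  R: Z = R = 2460 Ω
  L: Z = jωL = j·6.283e+04·0.00371 = 0 + j233.1 Ω
Step 3 — Series combination: Z_total = R + L = 2460 + j233.1 Ω = 2471∠5.4° Ω.
Step 4 — Source phasor: V = 123∠60.0° V = 61.5 + j106.5 V.
Step 5 — Current: I = V / Z = 0.02884 + j0.04057 A = 0.04978∠54.6° A.
Step 6 — Complex power: S = V·I* = 6.095 + j0.5776 VA.
Step 7 — Real power: P = Re(S) = 6.095 W.
Step 8 — Reactive power: Q = Im(S) = 0.5776 VAR.
Step 9 — Apparent power: |S| = 6.123 VA.
Step 10 — Power factor: PF = P/|S| = 0.9955 (lagging).

(a) P = 6.095 W  (b) Q = 0.5776 VAR  (c) S = 6.123 VA  (d) PF = 0.9955 (lagging)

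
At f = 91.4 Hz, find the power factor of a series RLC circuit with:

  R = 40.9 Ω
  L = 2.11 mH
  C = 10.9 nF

Step 1 — Angular frequency: ω = 2π·f = 2π·91.4 = 574.3 rad/s.
Step 2 — Component impedances:
  R: Z = R = 40.9 Ω
  L: Z = jωL = j·574.3·0.00211 = 0 + j1.212 Ω
  C: Z = 1/(jωC) = -j/(ω·C) = 0 - j1.598e+05 Ω
Step 3 — Series combination: Z_total = R + L + C = 40.9 - j1.598e+05 Ω = 1.598e+05∠-90.0° Ω.
Step 4 — Power factor: PF = cos(φ) = Re(Z)/|Z| = 40.9/1.5975e+05 = 0.000256.
Step 5 — Type: Im(Z) = -1.598e+05 ⇒ leading (phase φ = -90.0°).

PF = 0.000256 (leading, φ = -90.0°)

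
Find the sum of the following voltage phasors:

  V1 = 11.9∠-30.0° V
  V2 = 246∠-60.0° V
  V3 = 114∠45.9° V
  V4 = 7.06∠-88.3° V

Step 1 — Convert each phasor to rectangular form:
  V1 = 11.9·(cos(-30.0°) + j·sin(-30.0°)) = 10.31 - j5.95 V
  V2 = 246·(cos(-60.0°) + j·sin(-60.0°)) = 123 - j213 V
  V3 = 114·(cos(45.9°) + j·sin(45.9°)) = 79.33 + j81.87 V
  V4 = 7.06·(cos(-88.3°) + j·sin(-88.3°)) = 0.2094 - j7.057 V
Step 2 — Sum components: V_total = 212.8 - j144.2 V.
Step 3 — Convert to polar: |V_total| = 257.1 V, ∠V_total = -34.1°.

V_total = 257.1∠-34.1° V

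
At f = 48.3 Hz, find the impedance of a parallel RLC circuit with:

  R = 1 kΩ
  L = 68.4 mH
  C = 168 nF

Step 1 — Angular frequency: ω = 2π·f = 2π·48.3 = 303.5 rad/s.
Step 2 — Component impedances:
  R: Z = R = 1000 Ω
  L: Z = jωL = j·303.5·0.0684 = 0 + j20.76 Ω
  C: Z = 1/(jωC) = -j/(ω·C) = 0 - j1.961e+04 Ω
Step 3 — Parallel combination: 1/Z_total = 1/R + 1/L + 1/C; Z_total = 0.4316 + j20.77 Ω = 20.78∠88.8° Ω.

Z = 0.4316 + j20.77 Ω = 20.78∠88.8° Ω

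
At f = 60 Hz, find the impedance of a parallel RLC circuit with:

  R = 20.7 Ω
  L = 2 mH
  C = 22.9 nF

Step 1 — Angular frequency: ω = 2π·f = 2π·60 = 377 rad/s.
Step 2 — Component impedances:
  R: Z = R = 20.7 Ω
  L: Z = jωL = j·377·0.002 = 0 + j0.754 Ω
  C: Z = 1/(jωC) = -j/(ω·C) = 0 - j1.158e+05 Ω
Step 3 — Parallel combination: 1/Z_total = 1/R + 1/L + 1/C; Z_total = 0.02743 + j0.753 Ω = 0.7535∠87.9° Ω.

Z = 0.02743 + j0.753 Ω = 0.7535∠87.9° Ω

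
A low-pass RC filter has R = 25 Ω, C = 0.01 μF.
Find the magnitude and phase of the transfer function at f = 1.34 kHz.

Step 1 — Angular frequency: ω = 2π·1340 = 8419 rad/s.
Step 2 — Transfer function: H(jω) = 1/(1 + jωRC).
Step 3 — Denominator: 1 + jωRC = 1 + j·8419·25·1e-08 = 1 + j0.002105.
Step 4 — H = 1 - j0.002105.
Step 5 — Magnitude: |H| = 1 (-0.0 dB); phase: φ = -0.1°.

|H| = 1 (-0.0 dB), φ = -0.1°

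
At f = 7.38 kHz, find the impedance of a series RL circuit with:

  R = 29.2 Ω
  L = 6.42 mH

Step 1 — Angular frequency: ω = 2π·f = 2π·7380 = 4.637e+04 rad/s.
Step 2 — Component impedances:
  R: Z = R = 29.2 Ω
  L: Z = jωL = j·4.637e+04·0.00642 = 0 + j297.7 Ω
Step 3 — Series combination: Z_total = R + L = 29.2 + j297.7 Ω = 299.1∠84.4° Ω.

Z = 29.2 + j297.7 Ω = 299.1∠84.4° Ω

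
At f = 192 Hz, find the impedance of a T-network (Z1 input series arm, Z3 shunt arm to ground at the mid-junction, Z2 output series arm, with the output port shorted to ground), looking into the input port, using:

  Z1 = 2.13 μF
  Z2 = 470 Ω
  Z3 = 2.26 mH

Step 1 — Angular frequency: ω = 2π·f = 2π·192 = 1206 rad/s.
Step 2 — Component impedances:
  Z1: Z = 1/(jωC) = -j/(ω·C) = 0 - j389.2 Ω
  Z2: Z = R = 470 Ω
  Z3: Z = jωL = j·1206·0.00226 = 0 + j2.726 Ω
Step 3 — With the output port shorted to ground, the output series arm Z2 runs from the junction to ground; the shunt arm Z3 also runs from the junction to ground. They appear in parallel: Z3 || Z2 = 0.01581 + j2.726 Ω.
Step 4 — Series with input arm Z1: Z_in = Z1 + (Z3 || Z2) = 0.01581 - j386.4 Ω = 386.4∠-90.0° Ω.

Z = 0.01581 - j386.4 Ω = 386.4∠-90.0° Ω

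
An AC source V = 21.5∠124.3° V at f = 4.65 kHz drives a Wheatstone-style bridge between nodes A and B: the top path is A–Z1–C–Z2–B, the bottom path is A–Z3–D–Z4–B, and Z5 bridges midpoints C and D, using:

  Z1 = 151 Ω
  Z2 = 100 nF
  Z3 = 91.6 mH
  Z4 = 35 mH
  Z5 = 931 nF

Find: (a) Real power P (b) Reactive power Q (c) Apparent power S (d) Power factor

Step 1 — Angular frequency: ω = 2π·f = 2π·4650 = 2.922e+04 rad/s.
Step 2 — Component impedances:
  Z1: Z = R = 151 Ω
  Z2: Z = 1/(jωC) = -j/(ω·C) = 0 - j342.3 Ω
  Z3: Z = jωL = j·2.922e+04·0.0916 = 0 + j2676 Ω
  Z4: Z = jωL = j·2.922e+04·0.035 = 0 + j1023 Ω
  Z5: Z = 1/(jωC) = -j/(ω·C) = 0 - j36.76 Ω
Step 3 — Bridge requires nodal analysis (the Z5 bridge couples midpoints C and D, so the two paths cannot be reduced to a simple series/parallel combination). Setting node B to ground and injecting 1 A at node A, the 3-node admittance system at A, C, D solves to V_A = Z_AB = 148.3 - j516 Ω = 536.8∠-74.0° Ω.
Step 4 — Source phasor: V = 21.5∠124.3° V = -12.12 + j17.76 V.
Step 5 — Current: I = V / Z = -0.03803 - j0.01255 A = 0.04005∠-161.7° A.
Step 6 — Complex power: S = V·I* = 0.2378 - j0.8276 VA.
Step 7 — Real power: P = Re(S) = 0.2378 W.
Step 8 — Reactive power: Q = Im(S) = -0.8276 VAR.
Step 9 — Apparent power: |S| = 0.8611 VA.
Step 10 — Power factor: PF = P/|S| = 0.2762 (leading).

(a) P = 0.2378 W  (b) Q = -0.8276 VAR  (c) S = 0.8611 VA  (d) PF = 0.2762 (leading)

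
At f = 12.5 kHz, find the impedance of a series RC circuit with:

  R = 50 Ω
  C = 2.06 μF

Step 1 — Angular frequency: ω = 2π·f = 2π·1.25e+04 = 7.854e+04 rad/s.
Step 2 — Component impedances:
  R: Z = R = 50 Ω
  C: Z = 1/(jωC) = -j/(ω·C) = 0 - j6.181 Ω
Step 3 — Series combination: Z_total = R + C = 50 - j6.181 Ω = 50.38∠-7.0° Ω.

Z = 50 - j6.181 Ω = 50.38∠-7.0° Ω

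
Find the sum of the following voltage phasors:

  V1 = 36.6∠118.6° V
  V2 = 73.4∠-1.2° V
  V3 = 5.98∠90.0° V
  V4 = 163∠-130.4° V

Step 1 — Convert each phasor to rectangular form:
  V1 = 36.6·(cos(118.6°) + j·sin(118.6°)) = -17.52 + j32.13 V
  V2 = 73.4·(cos(-1.2°) + j·sin(-1.2°)) = 73.38 - j1.537 V
  V3 = 5.98·(cos(90.0°) + j·sin(90.0°)) = 0 + j5.98 V
  V4 = 163·(cos(-130.4°) + j·sin(-130.4°)) = -105.6 - j124.1 V
Step 2 — Sum components: V_total = -49.78 - j87.55 V.
Step 3 — Convert to polar: |V_total| = 100.7 V, ∠V_total = -119.6°.

V_total = 100.7∠-119.6° V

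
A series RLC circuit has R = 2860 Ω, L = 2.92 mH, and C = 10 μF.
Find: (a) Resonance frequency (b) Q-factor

Step 1 — Resonance condition Im(Z)=0 gives ω₀ = 1/√(LC).
Step 2 — ω₀ = 1/√(0.00292·1e-05) = 5852 rad/s.
Step 3 — f₀ = ω₀/(2π) = 931.4 Hz.
Step 4 — Series Q: Q = ω₀L/R = 5852·0.00292/2860 = 0.005975.

(a) f₀ = 931.4 Hz  (b) Q = 0.005975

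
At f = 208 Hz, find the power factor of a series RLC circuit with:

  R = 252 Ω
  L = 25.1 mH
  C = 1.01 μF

Step 1 — Angular frequency: ω = 2π·f = 2π·208 = 1307 rad/s.
Step 2 — Component impedances:
  R: Z = R = 252 Ω
  L: Z = jωL = j·1307·0.0251 = 0 + j32.8 Ω
  C: Z = 1/(jωC) = -j/(ω·C) = 0 - j757.6 Ω
Step 3 — Series combination: Z_total = R + L + C = 252 - j724.8 Ω = 767.3∠-70.8° Ω.
Step 4 — Power factor: PF = cos(φ) = Re(Z)/|Z| = 252/767.3 = 0.3284.
Step 5 — Type: Im(Z) = -724.8 ⇒ leading (phase φ = -70.8°).

PF = 0.3284 (leading, φ = -70.8°)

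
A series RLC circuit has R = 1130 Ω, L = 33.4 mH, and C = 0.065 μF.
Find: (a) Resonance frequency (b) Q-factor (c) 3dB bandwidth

Step 1 — Resonance: ω₀ = 1/√(LC) = 1/√(0.0334·6.5e-08) = 2.146e+04 rad/s.
Step 2 — f₀ = ω₀/(2π) = 3416 Hz.
Step 3 — Series Q: Q = ω₀L/R = 2.146e+04·0.0334/1130 = 0.6344.
Step 4 — Bandwidth: Δω = ω₀/Q = 3.383e+04 rad/s; BW = Δω/(2π) = 5385 Hz.

(a) f₀ = 3416 Hz  (b) Q = 0.6344  (c) BW = 5385 Hz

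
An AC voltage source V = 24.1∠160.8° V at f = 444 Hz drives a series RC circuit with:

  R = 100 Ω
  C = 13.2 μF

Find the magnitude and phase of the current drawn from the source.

Step 1 — Angular frequency: ω = 2π·f = 2π·444 = 2790 rad/s.
Step 2 — Component impedances:
  R: Z = R = 100 Ω
  C: Z = 1/(jωC) = -j/(ω·C) = 0 - j27.16 Ω
Step 3 — Series combination: Z_total = R + C = 100 - j27.16 Ω = 103.6∠-15.2° Ω.
Step 4 — Source phasor: V = 24.1∠160.8° V = -22.76 + j7.926 V.
Step 5 — Ohm's law: I = V / Z_total = (-22.76 + j7.926) / (100 - j27.16) = -0.232 + j0.01625 A.
Step 6 — Convert to polar: |I| = 0.2326 A, ∠I = 176.0°.

I = 0.2326∠176.0° A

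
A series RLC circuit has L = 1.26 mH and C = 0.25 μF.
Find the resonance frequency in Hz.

Step 1 — Resonance condition Im(Z)=0 gives ω₀ = 1/√(LC).
Step 2 — ω₀ = 1/√(0.00126·2.5e-07) = 5.634e+04 rad/s.
Step 3 — f₀ = ω₀/(2π) = 8967 Hz.

f₀ = 8967 Hz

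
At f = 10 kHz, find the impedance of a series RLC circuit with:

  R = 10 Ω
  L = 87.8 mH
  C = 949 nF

Step 1 — Angular frequency: ω = 2π·f = 2π·1e+04 = 6.283e+04 rad/s.
Step 2 — Component impedances:
  R: Z = R = 10 Ω
  L: Z = jωL = j·6.283e+04·0.0878 = 0 + j5517 Ω
  C: Z = 1/(jωC) = -j/(ω·C) = 0 - j16.77 Ω
Step 3 — Series combination: Z_total = R + L + C = 10 + j5500 Ω = 5500∠89.9° Ω.

Z = 10 + j5500 Ω = 5500∠89.9° Ω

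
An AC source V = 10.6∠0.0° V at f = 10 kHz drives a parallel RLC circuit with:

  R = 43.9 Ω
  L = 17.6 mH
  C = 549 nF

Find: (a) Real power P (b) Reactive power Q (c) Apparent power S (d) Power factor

Step 1 — Angular frequency: ω = 2π·f = 2π·1e+04 = 6.283e+04 rad/s.
Step 2 — Component impedances:
  R: Z = R = 43.9 Ω
  L: Z = jωL = j·6.283e+04·0.0176 = 0 + j1106 Ω
  C: Z = 1/(jωC) = -j/(ω·C) = 0 - j28.99 Ω
Step 3 — Parallel combination: 1/Z_total = 1/R + 1/L + 1/C; Z_total = 13.83 - j20.39 Ω = 24.64∠-55.9° Ω.
Step 4 — Source phasor: V = 10.6∠0.0° V = 10.6 V.
Step 5 — Current: I = V / Z = 0.2415 + j0.3561 A = 0.4302∠55.9° A.
Step 6 — Complex power: S = V·I* = 2.559 - j3.774 VA.
Step 7 — Real power: P = Re(S) = 2.559 W.
Step 8 — Reactive power: Q = Im(S) = -3.774 VAR.
Step 9 — Apparent power: |S| = 4.56 VA.
Step 10 — Power factor: PF = P/|S| = 0.5613 (leading).

(a) P = 2.559 W  (b) Q = -3.774 VAR  (c) S = 4.56 VA  (d) PF = 0.5613 (leading)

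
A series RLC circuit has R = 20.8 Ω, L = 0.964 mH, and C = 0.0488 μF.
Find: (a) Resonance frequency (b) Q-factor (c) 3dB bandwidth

Step 1 — Resonance condition Im(Z)=0 gives ω₀ = 1/√(LC).
Step 2 — ω₀ = 1/√(0.000964·4.88e-08) = 1.458e+05 rad/s.
Step 3 — f₀ = ω₀/(2π) = 2.32e+04 Hz.
Step 4 — Series Q: Q = ω₀L/R = 1.458e+05·0.000964/20.8 = 6.757.
Step 5 — 3dB bandwidth: Δω = ω₀/Q = 2.158e+04 rad/s; BW = Δω/(2π) = 3434 Hz.

(a) f₀ = 2.32e+04 Hz  (b) Q = 6.757  (c) BW = 3434 Hz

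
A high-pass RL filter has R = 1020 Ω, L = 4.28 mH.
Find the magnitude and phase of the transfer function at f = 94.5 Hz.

Step 1 — Angular frequency: ω = 2π·94.5 = 593.8 rad/s.
Step 2 — Transfer function: H(jω) = jωL/(R + jωL).
Step 3 — Numerator jωL = j·2.541; denominator R + jωL = 1020 + j2.541.
Step 4 — H = 6.207e-06 + j0.002491.
Step 5 — Magnitude: |H| = 0.002491 (-52.1 dB); phase: φ = 89.9°.

|H| = 0.002491 (-52.1 dB), φ = 89.9°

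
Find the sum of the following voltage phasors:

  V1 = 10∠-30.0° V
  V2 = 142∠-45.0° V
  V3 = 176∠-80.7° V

Step 1 — Convert each phasor to rectangular form:
  V1 = 10·(cos(-30.0°) + j·sin(-30.0°)) = 8.66 - j5 V
  V2 = 142·(cos(-45.0°) + j·sin(-45.0°)) = 100.4 - j100.4 V
  V3 = 176·(cos(-80.7°) + j·sin(-80.7°)) = 28.44 - j173.7 V
Step 2 — Sum components: V_total = 137.5 - j279.1 V.
Step 3 — Convert to polar: |V_total| = 311.1 V, ∠V_total = -63.8°.

V_total = 311.1∠-63.8° V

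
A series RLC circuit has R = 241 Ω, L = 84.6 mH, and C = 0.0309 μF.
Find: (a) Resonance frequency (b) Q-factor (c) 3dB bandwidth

Step 1 — Resonance: ω₀ = 1/√(LC) = 1/√(0.0846·3.09e-08) = 1.956e+04 rad/s.
Step 2 — f₀ = ω₀/(2π) = 3113 Hz.
Step 3 — Series Q: Q = ω₀L/R = 1.956e+04·0.0846/241 = 6.866.
Step 4 — Bandwidth: Δω = ω₀/Q = 2849 rad/s; BW = Δω/(2π) = 453.4 Hz.

(a) f₀ = 3113 Hz  (b) Q = 6.866  (c) BW = 453.4 Hz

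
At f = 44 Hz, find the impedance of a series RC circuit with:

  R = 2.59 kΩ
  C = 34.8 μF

Step 1 — Angular frequency: ω = 2π·f = 2π·44 = 276.5 rad/s.
Step 2 — Component impedances:
  R: Z = R = 2590 Ω
  C: Z = 1/(jωC) = -j/(ω·C) = 0 - j103.9 Ω
Step 3 — Series combination: Z_total = R + C = 2590 - j103.9 Ω = 2592∠-2.3° Ω.

Z = 2590 - j103.9 Ω = 2592∠-2.3° Ω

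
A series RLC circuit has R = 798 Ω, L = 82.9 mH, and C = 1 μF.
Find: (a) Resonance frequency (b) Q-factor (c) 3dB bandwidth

Step 1 — Resonance condition Im(Z)=0 gives ω₀ = 1/√(LC).
Step 2 — ω₀ = 1/√(0.0829·1e-06) = 3473 rad/s.
Step 3 — f₀ = ω₀/(2π) = 552.8 Hz.
Step 4 — Series Q: Q = ω₀L/R = 3473·0.0829/798 = 0.3608.
Step 5 — 3dB bandwidth: Δω = ω₀/Q = 9626 rad/s; BW = Δω/(2π) = 1532 Hz.

(a) f₀ = 552.8 Hz  (b) Q = 0.3608  (c) BW = 1532 Hz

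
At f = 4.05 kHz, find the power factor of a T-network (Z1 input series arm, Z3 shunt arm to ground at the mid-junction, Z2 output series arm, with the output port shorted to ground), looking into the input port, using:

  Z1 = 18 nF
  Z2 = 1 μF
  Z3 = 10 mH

Step 1 — Angular frequency: ω = 2π·f = 2π·4050 = 2.545e+04 rad/s.
Step 2 — Component impedances:
  Z1: Z = 1/(jωC) = -j/(ω·C) = 0 - j2183 Ω
  Z2: Z = 1/(jωC) = -j/(ω·C) = 0 - j39.3 Ω
  Z3: Z = jωL = j·2.545e+04·0.01 = 0 + j254.5 Ω
Step 3 — With the output port shorted to ground, the output series arm Z2 runs from the junction to ground; the shunt arm Z3 also runs from the junction to ground. They appear in parallel: Z3 || Z2 = 0 - j46.47 Ω.
Step 4 — Series with input arm Z1: Z_in = Z1 + (Z3 || Z2) = 0 - j2230 Ω = 2230∠-90.0° Ω.
Step 5 — Power factor: PF = cos(φ) = Re(Z)/|Z| = 0/2230 = 0.
Step 6 — Type: Im(Z) = -2230 ⇒ leading (phase φ = -90.0°).

PF = 0 (leading, φ = -90.0°)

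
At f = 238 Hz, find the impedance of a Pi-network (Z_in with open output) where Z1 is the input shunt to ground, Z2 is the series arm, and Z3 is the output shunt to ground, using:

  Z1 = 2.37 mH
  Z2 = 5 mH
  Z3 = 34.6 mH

Step 1 — Angular frequency: ω = 2π·f = 2π·238 = 1495 rad/s.
Step 2 — Component impedances:
  Z1: Z = jωL = j·1495·0.00237 = 0 + j3.544 Ω
  Z2: Z = jωL = j·1495·0.005 = 0 + j7.477 Ω
  Z3: Z = jωL = j·1495·0.0346 = 0 + j51.74 Ω
Step 3 — With open output, the series arm Z2 and the output shunt Z3 appear in series to ground: Z2 + Z3 = 0 + j59.22 Ω.
Step 4 — Parallel with input shunt Z1: Z_in = Z1 || (Z2 + Z3) = 0 + j3.344 Ω = 3.344∠90.0° Ω.

Z = 0 + j3.344 Ω = 3.344∠90.0° Ω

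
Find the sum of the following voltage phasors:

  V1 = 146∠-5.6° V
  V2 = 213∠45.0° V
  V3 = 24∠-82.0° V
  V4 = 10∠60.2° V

Step 1 — Convert each phasor to rectangular form:
  V1 = 146·(cos(-5.6°) + j·sin(-5.6°)) = 145.3 - j14.25 V
  V2 = 213·(cos(45.0°) + j·sin(45.0°)) = 150.6 + j150.6 V
  V3 = 24·(cos(-82.0°) + j·sin(-82.0°)) = 3.34 - j23.77 V
  V4 = 10·(cos(60.2°) + j·sin(60.2°)) = 4.97 + j8.678 V
Step 2 — Sum components: V_total = 304.2 + j121.3 V.
Step 3 — Convert to polar: |V_total| = 327.5 V, ∠V_total = 21.7°.

V_total = 327.5∠21.7° V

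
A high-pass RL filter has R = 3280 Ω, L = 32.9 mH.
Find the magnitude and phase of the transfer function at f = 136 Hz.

Step 1 — Angular frequency: ω = 2π·136 = 854.5 rad/s.
Step 2 — Transfer function: H(jω) = jωL/(R + jωL).
Step 3 — Numerator jωL = j·28.11; denominator R + jωL = 3280 + j28.11.
Step 4 — H = 7.346e-05 + j0.008571.
Step 5 — Magnitude: |H| = 0.008571 (-41.3 dB); phase: φ = 89.5°.

|H| = 0.008571 (-41.3 dB), φ = 89.5°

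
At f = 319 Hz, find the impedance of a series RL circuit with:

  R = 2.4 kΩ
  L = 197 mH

Step 1 — Angular frequency: ω = 2π·f = 2π·319 = 2004 rad/s.
Step 2 — Component impedances:
  R: Z = R = 2400 Ω
  L: Z = jωL = j·2004·0.197 = 0 + j394.9 Ω
Step 3 — Series combination: Z_total = R + L = 2400 + j394.9 Ω = 2432∠9.3° Ω.

Z = 2400 + j394.9 Ω = 2432∠9.3° Ω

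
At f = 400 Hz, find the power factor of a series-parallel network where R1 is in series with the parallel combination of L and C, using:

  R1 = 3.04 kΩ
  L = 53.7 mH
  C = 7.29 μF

Step 1 — Angular frequency: ω = 2π·f = 2π·400 = 2513 rad/s.
Step 2 — Component impedances:
  R1: Z = R = 3040 Ω
  L: Z = jωL = j·2513·0.0537 = 0 + j135 Ω
  C: Z = 1/(jωC) = -j/(ω·C) = 0 - j54.58 Ω
Step 3 — Parallel branch: L || C = 1/(1/L + 1/C) = 0 - j91.64 Ω.
Step 4 — Series with R1: Z_total = R1 + (L || C) = 3040 - j91.64 Ω = 3041∠-1.7° Ω.
Step 5 — Power factor: PF = cos(φ) = Re(Z)/|Z| = 3040/3041.4 = 0.9995.
Step 6 — Type: Im(Z) = -91.64 ⇒ leading (phase φ = -1.7°).

PF = 0.9995 (leading, φ = -1.7°)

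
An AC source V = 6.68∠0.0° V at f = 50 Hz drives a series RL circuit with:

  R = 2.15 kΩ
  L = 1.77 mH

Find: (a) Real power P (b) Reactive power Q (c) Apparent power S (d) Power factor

Step 1 — Angular frequency: ω = 2π·f = 2π·50 = 314.2 rad/s.
Step 2 — Component impedances:
  R: Z = R = 2150 Ω
  L: Z = jωL = j·314.2·0.00177 = 0 + j0.5561 Ω
Step 3 — Series combination: Z_total = R + L = 2150 + j0.5561 Ω = 2150∠0.0° Ω.
Step 4 — Source phasor: V = 6.68∠0.0° V = 6.68 V.
Step 5 — Current: I = V / Z = 0.003107 - j8.036e-07 A = 0.003107∠-0.0° A.
Step 6 — Complex power: S = V·I* = 0.02075 + j5.368e-06 VA.
Step 7 — Real power: P = Re(S) = 0.02075 W.
Step 8 — Reactive power: Q = Im(S) = 5.368e-06 VAR.
Step 9 — Apparent power: |S| = 0.02075 VA.
Step 10 — Power factor: PF = P/|S| = 1 (lagging).

(a) P = 0.02075 W  (b) Q = 5.368e-06 VAR  (c) S = 0.02075 VA  (d) PF = 1 (lagging)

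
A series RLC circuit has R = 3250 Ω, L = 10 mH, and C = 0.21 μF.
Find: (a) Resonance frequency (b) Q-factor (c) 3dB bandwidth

Step 1 — Resonance condition Im(Z)=0 gives ω₀ = 1/√(LC).
Step 2 — ω₀ = 1/√(0.01·2.1e-07) = 2.182e+04 rad/s.
Step 3 — f₀ = ω₀/(2π) = 3473 Hz.
Step 4 — Series Q: Q = ω₀L/R = 2.182e+04·0.01/3250 = 0.06714.
Step 5 — 3dB bandwidth: Δω = ω₀/Q = 3.25e+05 rad/s; BW = Δω/(2π) = 5.173e+04 Hz.

(a) f₀ = 3473 Hz  (b) Q = 0.06714  (c) BW = 5.173e+04 Hz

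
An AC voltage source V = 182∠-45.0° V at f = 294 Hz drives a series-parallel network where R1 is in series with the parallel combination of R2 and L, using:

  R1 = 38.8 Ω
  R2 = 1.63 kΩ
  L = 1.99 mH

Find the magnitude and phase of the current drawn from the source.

Step 1 — Angular frequency: ω = 2π·f = 2π·294 = 1847 rad/s.
Step 2 — Component impedances:
  R1: Z = R = 38.8 Ω
  R2: Z = R = 1630 Ω
  L: Z = jωL = j·1847·0.00199 = 0 + j3.676 Ω
Step 3 — Parallel branch: R2 || L = 1/(1/R2 + 1/L) = 0.00829 + j3.676 Ω.
Step 4 — Series with R1: Z_total = R1 + (R2 || L) = 38.81 + j3.676 Ω = 38.98∠5.4° Ω.
Step 5 — Source phasor: V = 182∠-45.0° V = 128.7 - j128.7 V.
Step 6 — Ohm's law: I = V / Z_total = (128.7 - j128.7) / (38.81 + j3.676) = 2.975 - j3.598 A.
Step 7 — Convert to polar: |I| = 4.669 A, ∠I = -50.4°.

I = 4.669∠-50.4° A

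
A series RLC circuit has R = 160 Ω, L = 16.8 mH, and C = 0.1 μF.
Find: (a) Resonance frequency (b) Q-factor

Step 1 — Resonance condition Im(Z)=0 gives ω₀ = 1/√(LC).
Step 2 — ω₀ = 1/√(0.0168·1e-07) = 2.44e+04 rad/s.
Step 3 — f₀ = ω₀/(2π) = 3883 Hz.
Step 4 — Series Q: Q = ω₀L/R = 2.44e+04·0.0168/160 = 2.562.

(a) f₀ = 3883 Hz  (b) Q = 2.562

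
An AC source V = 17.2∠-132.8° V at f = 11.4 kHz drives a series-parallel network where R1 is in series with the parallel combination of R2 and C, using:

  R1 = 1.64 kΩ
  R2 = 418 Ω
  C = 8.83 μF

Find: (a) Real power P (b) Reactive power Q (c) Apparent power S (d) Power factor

Step 1 — Angular frequency: ω = 2π·f = 2π·1.14e+04 = 7.163e+04 rad/s.
Step 2 — Component impedances:
  R1: Z = R = 1640 Ω
  R2: Z = R = 418 Ω
  C: Z = 1/(jωC) = -j/(ω·C) = 0 - j1.581 Ω
Step 3 — Parallel branch: R2 || C = 1/(1/R2 + 1/C) = 0.00598 - j1.581 Ω.
Step 4 — Series with R1: Z_total = R1 + (R2 || C) = 1640 - j1.581 Ω = 1640∠-0.1° Ω.
Step 5 — Source phasor: V = 17.2∠-132.8° V = -11.69 - j12.62 V.
Step 6 — Current: I = V / Z = -0.007118 - j0.007702 A = 0.01049∠-132.7° A.
Step 7 — Complex power: S = V·I* = 0.1804 - j0.0001739 VA.
Step 8 — Real power: P = Re(S) = 0.1804 W.
Step 9 — Reactive power: Q = Im(S) = -0.0001739 VAR.
Step 10 — Apparent power: |S| = 0.1804 VA.
Step 11 — Power factor: PF = P/|S| = 1 (leading).

(a) P = 0.1804 W  (b) Q = -0.0001739 VAR  (c) S = 0.1804 VA  (d) PF = 1 (leading)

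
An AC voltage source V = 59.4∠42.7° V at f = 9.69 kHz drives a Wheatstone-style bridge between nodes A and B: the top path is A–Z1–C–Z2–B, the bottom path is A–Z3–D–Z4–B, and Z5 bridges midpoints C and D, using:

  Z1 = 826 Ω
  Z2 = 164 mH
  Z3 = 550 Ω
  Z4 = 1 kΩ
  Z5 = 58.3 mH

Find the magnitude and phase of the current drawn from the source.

Step 1 — Angular frequency: ω = 2π·f = 2π·9690 = 6.088e+04 rad/s.
Step 2 — Component impedances:
  Z1: Z = R = 826 Ω
  Z2: Z = jωL = j·6.088e+04·0.164 = 0 + j9985 Ω
  Z3: Z = R = 550 Ω
  Z4: Z = R = 1000 Ω
  Z5: Z = jωL = j·6.088e+04·0.0583 = 0 + j3550 Ω
Step 3 — Bridge requires nodal analysis (the Z5 bridge couples midpoints C and D, so the two paths cannot be reduced to a simple series/parallel combination). Setting node B to ground and injecting 1 A at node A, the 3-node admittance system at A, C, D solves to V_A = Z_AB = 1430 + j260.6 Ω = 1453∠10.3° Ω.
Step 4 — Source phasor: V = 59.4∠42.7° V = 43.65 + j40.28 V.
Step 5 — Ohm's law: I = V / Z_total = (43.65 + j40.28) / (1430 + j260.6) = 0.03452 + j0.02188 A.
Step 6 — Convert to polar: |I| = 0.04088 A, ∠I = 32.4°.

I = 0.04088∠32.4° A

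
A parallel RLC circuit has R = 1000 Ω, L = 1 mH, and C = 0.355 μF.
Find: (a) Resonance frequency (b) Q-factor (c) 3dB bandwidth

Step 1 — Resonance: ω₀ = 1/√(LC) = 1/√(0.001·3.55e-07) = 5.307e+04 rad/s.
Step 2 — f₀ = ω₀/(2π) = 8447 Hz.
Step 3 — Parallel Q: Q = R/(ω₀L) = 1000/(5.307e+04·0.001) = 18.84.
Step 4 — Bandwidth: Δω = ω₀/Q = 2817 rad/s; BW = Δω/(2π) = 448.3 Hz.

(a) f₀ = 8447 Hz  (b) Q = 18.84  (c) BW = 448.3 Hz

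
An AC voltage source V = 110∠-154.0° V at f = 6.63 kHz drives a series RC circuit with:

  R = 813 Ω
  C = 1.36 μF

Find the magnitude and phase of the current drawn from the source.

Step 1 — Angular frequency: ω = 2π·f = 2π·6630 = 4.166e+04 rad/s.
Step 2 — Component impedances:
  R: Z = R = 813 Ω
  C: Z = 1/(jωC) = -j/(ω·C) = 0 - j17.65 Ω
Step 3 — Series combination: Z_total = R + C = 813 - j17.65 Ω = 813.2∠-1.2° Ω.
Step 4 — Source phasor: V = 110∠-154.0° V = -98.87 - j48.22 V.
Step 5 — Ohm's law: I = V / Z_total = (-98.87 - j48.22) / (813 - j17.65) = -0.1203 - j0.06192 A.
Step 6 — Convert to polar: |I| = 0.1353 A, ∠I = -152.8°.

I = 0.1353∠-152.8° A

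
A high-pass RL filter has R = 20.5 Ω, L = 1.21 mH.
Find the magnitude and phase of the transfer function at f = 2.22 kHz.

Step 1 — Angular frequency: ω = 2π·2220 = 1.395e+04 rad/s.
Step 2 — Transfer function: H(jω) = jωL/(R + jωL).
Step 3 — Numerator jωL = j·16.88; denominator R + jωL = 20.5 + j16.88.
Step 4 — H = 0.404 + j0.4907.
Step 5 — Magnitude: |H| = 0.6356 (-3.9 dB); phase: φ = 50.5°.

|H| = 0.6356 (-3.9 dB), φ = 50.5°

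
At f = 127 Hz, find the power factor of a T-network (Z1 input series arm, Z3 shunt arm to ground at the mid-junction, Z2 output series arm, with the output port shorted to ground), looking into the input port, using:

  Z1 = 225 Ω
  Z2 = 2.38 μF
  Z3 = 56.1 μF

Step 1 — Angular frequency: ω = 2π·f = 2π·127 = 798 rad/s.
Step 2 — Component impedances:
  Z1: Z = R = 225 Ω
  Z2: Z = 1/(jωC) = -j/(ω·C) = 0 - j526.5 Ω
  Z3: Z = 1/(jωC) = -j/(ω·C) = 0 - j22.34 Ω
Step 3 — With the output port shorted to ground, the output series arm Z2 runs from the junction to ground; the shunt arm Z3 also runs from the junction to ground. They appear in parallel: Z3 || Z2 = 0 - j21.43 Ω.
Step 4 — Series with input arm Z1: Z_in = Z1 + (Z3 || Z2) = 225 - j21.43 Ω = 226∠-5.4° Ω.
Step 5 — Power factor: PF = cos(φ) = Re(Z)/|Z| = 225/226.02 = 0.9955.
Step 6 — Type: Im(Z) = -21.43 ⇒ leading (phase φ = -5.4°).

PF = 0.9955 (leading, φ = -5.4°)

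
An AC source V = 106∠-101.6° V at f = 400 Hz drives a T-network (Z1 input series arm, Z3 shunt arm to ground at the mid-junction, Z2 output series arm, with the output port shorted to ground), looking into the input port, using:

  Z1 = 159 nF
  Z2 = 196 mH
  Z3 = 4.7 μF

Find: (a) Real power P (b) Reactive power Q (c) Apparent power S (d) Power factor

Step 1 — Angular frequency: ω = 2π·f = 2π·400 = 2513 rad/s.
Step 2 — Component impedances:
  Z1: Z = 1/(jωC) = -j/(ω·C) = 0 - j2502 Ω
  Z2: Z = jωL = j·2513·0.196 = 0 + j492.6 Ω
  Z3: Z = 1/(jωC) = -j/(ω·C) = 0 - j84.66 Ω
Step 3 — With the output port shorted to ground, the output series arm Z2 runs from the junction to ground; the shunt arm Z3 also runs from the junction to ground. They appear in parallel: Z3 || Z2 = 0 - j102.2 Ω.
Step 4 — Series with input arm Z1: Z_in = Z1 + (Z3 || Z2) = 0 - j2605 Ω = 2605∠-90.0° Ω.
Step 5 — Source phasor: V = 106∠-101.6° V = -21.31 - j103.8 V.
Step 6 — Current: I = V / Z = 0.03987 - j0.008183 A = 0.0407∠-11.6° A.
Step 7 — Complex power: S = V·I* = 0 - j4.314 VA.
Step 8 — Real power: P = Re(S) = 0 W.
Step 9 — Reactive power: Q = Im(S) = -4.314 VAR.
Step 10 — Apparent power: |S| = 4.314 VA.
Step 11 — Power factor: PF = P/|S| = 0 (leading).

(a) P = 0 W  (b) Q = -4.314 VAR  (c) S = 4.314 VA  (d) PF = 0 (leading)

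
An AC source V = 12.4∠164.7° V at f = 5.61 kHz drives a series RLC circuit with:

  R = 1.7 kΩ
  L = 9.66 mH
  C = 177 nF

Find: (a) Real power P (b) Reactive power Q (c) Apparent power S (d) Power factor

Step 1 — Angular frequency: ω = 2π·f = 2π·5610 = 3.525e+04 rad/s.
Step 2 — Component impedances:
  R: Z = R = 1700 Ω
  L: Z = jωL = j·3.525e+04·0.00966 = 0 + j340.5 Ω
  C: Z = 1/(jωC) = -j/(ω·C) = 0 - j160.3 Ω
Step 3 — Series combination: Z_total = R + L + C = 1700 + j180.2 Ω = 1710∠6.1° Ω.
Step 4 — Source phasor: V = 12.4∠164.7° V = -11.96 + j3.272 V.
Step 5 — Current: I = V / Z = -0.006756 + j0.002641 A = 0.007253∠158.6° A.
Step 6 — Complex power: S = V·I* = 0.08944 + j0.009482 VA.
Step 7 — Real power: P = Re(S) = 0.08944 W.
Step 8 — Reactive power: Q = Im(S) = 0.009482 VAR.
Step 9 — Apparent power: |S| = 0.08994 VA.
Step 10 — Power factor: PF = P/|S| = 0.9944 (lagging).

(a) P = 0.08944 W  (b) Q = 0.009482 VAR  (c) S = 0.08994 VA  (d) PF = 0.9944 (lagging)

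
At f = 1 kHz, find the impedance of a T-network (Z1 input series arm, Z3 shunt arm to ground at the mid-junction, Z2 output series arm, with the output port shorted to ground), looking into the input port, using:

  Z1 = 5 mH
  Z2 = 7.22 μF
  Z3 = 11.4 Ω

Step 1 — Angular frequency: ω = 2π·f = 2π·1000 = 6283 rad/s.
Step 2 — Component impedances:
  Z1: Z = jωL = j·6283·0.005 = 0 + j31.42 Ω
  Z2: Z = 1/(jωC) = -j/(ω·C) = 0 - j22.04 Ω
  Z3: Z = R = 11.4 Ω
Step 3 — With the output port shorted to ground, the output series arm Z2 runs from the junction to ground; the shunt arm Z3 also runs from the junction to ground. They appear in parallel: Z3 || Z2 = 8.994 - j4.652 Ω.
Step 4 — Series with input arm Z1: Z_in = Z1 + (Z3 || Z2) = 8.994 + j26.76 Ω = 28.24∠71.4° Ω.

Z = 8.994 + j26.76 Ω = 28.24∠71.4° Ω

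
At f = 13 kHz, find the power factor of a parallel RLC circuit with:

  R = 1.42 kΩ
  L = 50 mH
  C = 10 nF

Step 1 — Angular frequency: ω = 2π·f = 2π·1.3e+04 = 8.168e+04 rad/s.
Step 2 — Component impedances:
  R: Z = R = 1420 Ω
  L: Z = jωL = j·8.168e+04·0.05 = 0 + j4084 Ω
  C: Z = 1/(jωC) = -j/(ω·C) = 0 - j1224 Ω
Step 3 — Parallel combination: 1/Z_total = 1/R + 1/L + 1/C; Z_total = 855.6 - j694.9 Ω = 1102∠-39.1° Ω.
Step 4 — Power factor: PF = cos(φ) = Re(Z)/|Z| = 855.61/1102.3 = 0.7762.
Step 5 — Type: Im(Z) = -694.9 ⇒ leading (phase φ = -39.1°).

PF = 0.7762 (leading, φ = -39.1°)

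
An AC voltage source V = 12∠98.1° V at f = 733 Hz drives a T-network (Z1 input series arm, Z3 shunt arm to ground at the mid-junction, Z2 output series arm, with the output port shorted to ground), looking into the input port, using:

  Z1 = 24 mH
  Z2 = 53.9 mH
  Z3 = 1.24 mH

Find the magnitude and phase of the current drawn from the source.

Step 1 — Angular frequency: ω = 2π·f = 2π·733 = 4606 rad/s.
Step 2 — Component impedances:
  Z1: Z = jωL = j·4606·0.024 = 0 + j110.5 Ω
  Z2: Z = jωL = j·4606·0.0539 = 0 + j248.2 Ω
  Z3: Z = jωL = j·4606·0.00124 = 0 + j5.711 Ω
Step 3 — With the output port shorted to ground, the output series arm Z2 runs from the junction to ground; the shunt arm Z3 also runs from the junction to ground. They appear in parallel: Z3 || Z2 = 0 + j5.582 Ω.
Step 4 — Series with input arm Z1: Z_in = Z1 + (Z3 || Z2) = 0 + j116.1 Ω = 116.1∠90.0° Ω.
Step 5 — Source phasor: V = 12∠98.1° V = -1.691 + j11.88 V.
Step 6 — Ohm's law: I = V / Z_total = (-1.691 + j11.88) / (0 + j116.1) = 0.1023 + j0.01456 A.
Step 7 — Convert to polar: |I| = 0.1033 A, ∠I = 8.1°.

I = 0.1033∠8.1° A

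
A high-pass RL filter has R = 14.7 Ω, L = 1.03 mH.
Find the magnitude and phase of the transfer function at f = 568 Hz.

Step 1 — Angular frequency: ω = 2π·568 = 3569 rad/s.
Step 2 — Transfer function: H(jω) = jωL/(R + jωL).
Step 3 — Numerator jωL = j·3.676; denominator R + jωL = 14.7 + j3.676.
Step 4 — H = 0.05885 + j0.2353.
Step 5 — Magnitude: |H| = 0.2426 (-12.3 dB); phase: φ = 76.0°.

|H| = 0.2426 (-12.3 dB), φ = 76.0°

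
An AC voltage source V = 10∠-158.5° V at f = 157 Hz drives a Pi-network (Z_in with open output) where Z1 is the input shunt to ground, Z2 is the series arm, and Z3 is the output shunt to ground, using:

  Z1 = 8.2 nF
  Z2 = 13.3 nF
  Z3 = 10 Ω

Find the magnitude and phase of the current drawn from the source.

Step 1 — Angular frequency: ω = 2π·f = 2π·157 = 986.5 rad/s.
Step 2 — Component impedances:
  Z1: Z = 1/(jωC) = -j/(ω·C) = 0 - j1.236e+05 Ω
  Z2: Z = 1/(jωC) = -j/(ω·C) = 0 - j7.622e+04 Ω
  Z3: Z = R = 10 Ω
Step 3 — With open output, the series arm Z2 and the output shunt Z3 appear in series to ground: Z2 + Z3 = 10 - j7.622e+04 Ω.
Step 4 — Parallel with input shunt Z1: Z_in = Z1 || (Z2 + Z3) = 3.827 - j4.715e+04 Ω = 4.715e+04∠-90.0° Ω.
Step 5 — Source phasor: V = 10∠-158.5° V = -9.304 - j3.665 V.
Step 6 — Ohm's law: I = V / Z_total = (-9.304 - j3.665) / (3.827 - j4.715e+04) = 7.771e-05 - j0.0001973 A.
Step 7 — Convert to polar: |I| = 0.0002121 A, ∠I = -68.5°.

I = 0.0002121∠-68.5° A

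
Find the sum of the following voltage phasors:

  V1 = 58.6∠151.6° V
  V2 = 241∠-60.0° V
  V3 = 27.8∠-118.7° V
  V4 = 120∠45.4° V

Step 1 — Convert each phasor to rectangular form:
  V1 = 58.6·(cos(151.6°) + j·sin(151.6°)) = -51.55 + j27.87 V
  V2 = 241·(cos(-60.0°) + j·sin(-60.0°)) = 120.5 - j208.7 V
  V3 = 27.8·(cos(-118.7°) + j·sin(-118.7°)) = -13.35 - j24.38 V
  V4 = 120·(cos(45.4°) + j·sin(45.4°)) = 84.26 + j85.44 V
Step 2 — Sum components: V_total = 139.9 - j119.8 V.
Step 3 — Convert to polar: |V_total| = 184.1 V, ∠V_total = -40.6°.

V_total = 184.1∠-40.6° V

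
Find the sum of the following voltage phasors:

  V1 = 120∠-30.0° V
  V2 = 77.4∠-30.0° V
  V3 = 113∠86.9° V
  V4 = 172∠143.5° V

Step 1 — Convert each phasor to rectangular form:
  V1 = 120·(cos(-30.0°) + j·sin(-30.0°)) = 103.9 - j60 V
  V2 = 77.4·(cos(-30.0°) + j·sin(-30.0°)) = 67.03 - j38.7 V
  V3 = 113·(cos(86.9°) + j·sin(86.9°)) = 6.111 + j112.8 V
  V4 = 172·(cos(143.5°) + j·sin(143.5°)) = -138.3 + j102.3 V
Step 2 — Sum components: V_total = 38.8 + j116.4 V.
Step 3 — Convert to polar: |V_total| = 122.7 V, ∠V_total = 71.6°.

V_total = 122.7∠71.6° V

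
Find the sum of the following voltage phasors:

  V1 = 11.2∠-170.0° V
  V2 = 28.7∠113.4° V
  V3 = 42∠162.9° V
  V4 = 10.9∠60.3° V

Step 1 — Convert each phasor to rectangular form:
  V1 = 11.2·(cos(-170.0°) + j·sin(-170.0°)) = -11.03 - j1.945 V
  V2 = 28.7·(cos(113.4°) + j·sin(113.4°)) = -11.4 + j26.34 V
  V3 = 42·(cos(162.9°) + j·sin(162.9°)) = -40.14 + j12.35 V
  V4 = 10.9·(cos(60.3°) + j·sin(60.3°)) = 5.4 + j9.468 V
Step 2 — Sum components: V_total = -57.17 + j46.21 V.
Step 3 — Convert to polar: |V_total| = 73.51 V, ∠V_total = 141.1°.

V_total = 73.51∠141.1° V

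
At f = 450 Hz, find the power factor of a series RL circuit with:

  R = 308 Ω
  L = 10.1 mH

Step 1 — Angular frequency: ω = 2π·f = 2π·450 = 2827 rad/s.
Step 2 — Component impedances:
  R: Z = R = 308 Ω
  L: Z = jωL = j·2827·0.0101 = 0 + j28.56 Ω
Step 3 — Series combination: Z_total = R + L = 308 + j28.56 Ω = 309.3∠5.3° Ω.
Step 4 — Power factor: PF = cos(φ) = Re(Z)/|Z| = 308/309.32 = 0.9957.
Step 5 — Type: Im(Z) = 28.56 ⇒ lagging (phase φ = 5.3°).

PF = 0.9957 (lagging, φ = 5.3°)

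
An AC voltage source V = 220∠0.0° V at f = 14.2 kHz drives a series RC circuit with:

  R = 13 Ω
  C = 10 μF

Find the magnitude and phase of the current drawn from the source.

Step 1 — Angular frequency: ω = 2π·f = 2π·1.42e+04 = 8.922e+04 rad/s.
Step 2 — Component impedances:
  R: Z = R = 13 Ω
  C: Z = 1/(jωC) = -j/(ω·C) = 0 - j1.121 Ω
Step 3 — Series combination: Z_total = R + C = 13 - j1.121 Ω = 13.05∠-4.9° Ω.
Step 4 — Source phasor: V = 220∠0.0° V = 220 V.
Step 5 — Ohm's law: I = V / Z_total = (220) / (13 - j1.121) = 16.8 + j1.448 A.
Step 6 — Convert to polar: |I| = 16.86 A, ∠I = 4.9°.

I = 16.86∠4.9° A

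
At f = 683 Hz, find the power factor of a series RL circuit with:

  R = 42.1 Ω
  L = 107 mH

Step 1 — Angular frequency: ω = 2π·f = 2π·683 = 4291 rad/s.
Step 2 — Component impedances:
  R: Z = R = 42.1 Ω
  L: Z = jωL = j·4291·0.107 = 0 + j459.2 Ω
Step 3 — Series combination: Z_total = R + L = 42.1 + j459.2 Ω = 461.1∠84.8° Ω.
Step 4 — Power factor: PF = cos(φ) = Re(Z)/|Z| = 42.1/461.1 = 0.0913.
Step 5 — Type: Im(Z) = 459.2 ⇒ lagging (phase φ = 84.8°).

PF = 0.0913 (lagging, φ = 84.8°)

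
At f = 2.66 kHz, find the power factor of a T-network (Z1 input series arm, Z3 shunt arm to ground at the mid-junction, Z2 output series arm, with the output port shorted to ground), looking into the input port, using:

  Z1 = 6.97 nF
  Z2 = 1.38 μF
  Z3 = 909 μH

Step 1 — Angular frequency: ω = 2π·f = 2π·2660 = 1.671e+04 rad/s.
Step 2 — Component impedances:
  Z1: Z = 1/(jωC) = -j/(ω·C) = 0 - j8584 Ω
  Z2: Z = 1/(jωC) = -j/(ω·C) = 0 - j43.36 Ω
  Z3: Z = jωL = j·1.671e+04·0.000909 = 0 + j15.19 Ω
Step 3 — With the output port shorted to ground, the output series arm Z2 runs from the junction to ground; the shunt arm Z3 also runs from the junction to ground. They appear in parallel: Z3 || Z2 = 0 + j23.39 Ω.
Step 4 — Series with input arm Z1: Z_in = Z1 + (Z3 || Z2) = 0 - j8561 Ω = 8561∠-90.0° Ω.
Step 5 — Power factor: PF = cos(φ) = Re(Z)/|Z| = 0/8561 = 0.
Step 6 — Type: Im(Z) = -8561 ⇒ leading (phase φ = -90.0°).

PF = 0 (leading, φ = -90.0°)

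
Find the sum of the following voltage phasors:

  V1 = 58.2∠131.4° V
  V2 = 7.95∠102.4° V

Step 1 — Convert each phasor to rectangular form:
  V1 = 58.2·(cos(131.4°) + j·sin(131.4°)) = -38.49 + j43.66 V
  V2 = 7.95·(cos(102.4°) + j·sin(102.4°)) = -1.707 + j7.765 V
Step 2 — Sum components: V_total = -40.2 + j51.42 V.
Step 3 — Convert to polar: |V_total| = 65.27 V, ∠V_total = 128.0°.

V_total = 65.27∠128.0° V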